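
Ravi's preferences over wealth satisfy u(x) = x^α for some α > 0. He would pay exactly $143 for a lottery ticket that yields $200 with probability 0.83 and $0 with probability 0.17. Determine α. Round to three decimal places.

α ≈ 0.555

The lottery's expected utility is 0.83·u(200) + 0.17·u(0) = 0.83·200^α (since u(0) = 0 for α > 0).
Setting u(143) equal to that: 143^α = 0.83·200^α ⇒ (143/200)^α = 0.83.
α = ln(0.83) / ln(143/200) = -0.186330/-0.335473 ≈ 0.555.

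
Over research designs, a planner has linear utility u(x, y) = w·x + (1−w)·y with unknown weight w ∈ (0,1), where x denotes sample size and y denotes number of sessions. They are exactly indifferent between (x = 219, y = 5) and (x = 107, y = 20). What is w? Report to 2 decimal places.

w = 0.12

u(219,5) = u(107,20) means w·219 + (1−w)·5 = w·107 + (1−w)·20.
Rearranging, 112·w − 15·(1−w) = 0.
The marginal rate of substitution is 15/112, so w = 15/(112+15) = 0.12.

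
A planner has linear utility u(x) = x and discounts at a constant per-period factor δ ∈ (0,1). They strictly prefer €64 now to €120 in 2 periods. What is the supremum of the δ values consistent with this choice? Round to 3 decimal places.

δ < 0.730

The preference means 64 > δ^2·120.
So δ^2 < 64/120 = 0.53333; taking the square root of both positive sides preserves the inequality.
δ < 0.53333^(1/2) = 0.730.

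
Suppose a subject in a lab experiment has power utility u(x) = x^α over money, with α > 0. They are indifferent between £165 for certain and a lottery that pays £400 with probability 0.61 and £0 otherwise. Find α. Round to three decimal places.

α ≈ 0.558

EU(lottery) = 0.61·400^α + 0.39·0 = 0.61·400^α.
Equating: 165^α = 0.61·400^α, i.e. 0.4125^α = 0.61.
Taking logs: α·ln(165/400) = ln(0.61), so α = -0.494296 / -0.885519 ≈ 0.558.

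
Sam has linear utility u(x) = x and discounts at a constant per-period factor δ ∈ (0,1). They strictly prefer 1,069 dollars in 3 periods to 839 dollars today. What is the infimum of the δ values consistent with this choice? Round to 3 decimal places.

δ > 0.922

Under u(x) = x this choice says 839 < δ^3·1069.
Hence δ^3 > 839/1069 = 0.78485, and x ↦ x^(1/3) is increasing on (0,∞).
δ > (839/1069)^(1/3) ≈ 0.922.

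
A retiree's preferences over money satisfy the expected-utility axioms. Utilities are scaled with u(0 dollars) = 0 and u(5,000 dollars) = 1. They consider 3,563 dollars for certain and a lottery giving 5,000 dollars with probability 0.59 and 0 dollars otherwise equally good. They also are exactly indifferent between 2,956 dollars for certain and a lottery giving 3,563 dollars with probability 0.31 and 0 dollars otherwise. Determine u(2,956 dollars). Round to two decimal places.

0.18

First, u(3,563 dollars) = 0.59·u(5,000 dollars) + 0.41·u(0 dollars) = 0.59.
The second indifference gives u(2,956 dollars) = 0.31·u(3,563 dollars) + 0.69·u(0 dollars) = 0.31·0.59 + 0.69·0.00 = 0.1829.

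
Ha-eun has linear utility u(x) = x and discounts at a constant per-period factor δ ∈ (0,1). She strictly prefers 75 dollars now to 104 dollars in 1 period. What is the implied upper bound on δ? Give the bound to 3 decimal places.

δ < 0.721

The preference means 75 > δ·104.
Dividing through by 104 gives δ < 0.72115.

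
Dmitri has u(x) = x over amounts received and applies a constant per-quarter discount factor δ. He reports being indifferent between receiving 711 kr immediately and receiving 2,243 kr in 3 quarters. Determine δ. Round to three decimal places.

Equating discounted utilities: u(711) = δ^3·u(2243) ⇒ δ^3 = u(711)/u(2243).
With u(x) = x: δ^3 = 711/2243 = 0.31699.
So δ = 0.31699^(1/3) ≈ 0.682.

δ ≈ 0.682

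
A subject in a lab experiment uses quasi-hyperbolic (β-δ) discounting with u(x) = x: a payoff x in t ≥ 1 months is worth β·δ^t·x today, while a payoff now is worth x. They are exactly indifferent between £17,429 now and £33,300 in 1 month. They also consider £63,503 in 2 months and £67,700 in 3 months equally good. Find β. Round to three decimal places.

β ≈ 0.558

From the later pair, β·δ^2·63503 = β·δ^3·67700; dividing through, δ = 63503/67700 = 0.93801.
Now use the now-vs-future pair: 17429 = β·δ·33300 gives β = 17429/(0.93801·33300) ≈ 0.558.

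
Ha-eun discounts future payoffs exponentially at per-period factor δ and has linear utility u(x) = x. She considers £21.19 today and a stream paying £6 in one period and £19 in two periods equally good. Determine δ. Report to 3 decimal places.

Present value of the stream is 6·δ + 19·δ². Indifference gives 6δ + 19δ² = 21.19.
That is, 19δ² + 6δ − 21.19 = 0, a quadratic in δ.
By the quadratic formula (taking the positive root), δ = (−6 + √1646.44) / 38 ≈ 0.910.

δ ≈ 0.910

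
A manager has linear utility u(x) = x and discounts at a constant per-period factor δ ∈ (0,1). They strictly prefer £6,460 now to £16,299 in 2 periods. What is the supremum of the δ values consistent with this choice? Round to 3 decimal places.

δ < 0.630

Under u(x) = x this choice says 6460 > δ^2·16299.
Hence δ^2 < 6460/16299 = 0.39634, and x ↦ x^(1/2) is increasing on (0,∞).
δ < (6460/16299)^(1/2) ≈ 0.630.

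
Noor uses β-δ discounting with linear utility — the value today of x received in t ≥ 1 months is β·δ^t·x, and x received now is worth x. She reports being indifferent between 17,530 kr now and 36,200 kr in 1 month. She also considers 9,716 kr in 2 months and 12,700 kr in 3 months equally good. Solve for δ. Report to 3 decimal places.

The second indifference involves only future payoffs, so β cancels: β·δ^2·9716 = β·δ^3·12700, giving δ = 9716/12700 = 0.76504.

δ ≈ 0.765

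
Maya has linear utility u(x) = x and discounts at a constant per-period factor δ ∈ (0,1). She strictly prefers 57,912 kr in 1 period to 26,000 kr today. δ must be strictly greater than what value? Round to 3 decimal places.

Under u(x) = x this choice says 26000 < δ·57912.
Dividing through by 57912 gives δ > 0.44896.

δ > 0.449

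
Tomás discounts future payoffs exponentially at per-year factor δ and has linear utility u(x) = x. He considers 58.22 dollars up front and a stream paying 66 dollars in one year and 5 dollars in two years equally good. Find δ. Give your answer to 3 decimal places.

δ ≈ 0.830

Equating present values: 58.22 = 66δ + 5δ².
So 5δ² + 66δ − 58.22 = 0.
The positive root is δ = [−66 + √(66² + 4·5·58.22)] / (2·5) = (−66 + 74.299)/10 ≈ 0.830.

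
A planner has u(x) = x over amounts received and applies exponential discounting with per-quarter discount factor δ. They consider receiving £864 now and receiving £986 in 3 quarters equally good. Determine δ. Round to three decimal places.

Indifference means u(864) = δ^3 · u(986), so δ^3 = u(864)/u(986).
With u(x) = x: δ^3 = 864/986 = 0.87627.
So δ = 0.87627^(1/3) ≈ 0.957.

δ ≈ 0.957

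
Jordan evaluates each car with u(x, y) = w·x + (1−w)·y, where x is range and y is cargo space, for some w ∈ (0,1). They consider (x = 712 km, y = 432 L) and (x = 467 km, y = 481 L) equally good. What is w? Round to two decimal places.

w = 0.17

Indifference: w·712 + (1−w)·432 = w·467 + (1−w)·481.
Collecting terms: w·245 = (1−w)·49.
Hence w = 49/(245+49) = 49/294 = 0.17.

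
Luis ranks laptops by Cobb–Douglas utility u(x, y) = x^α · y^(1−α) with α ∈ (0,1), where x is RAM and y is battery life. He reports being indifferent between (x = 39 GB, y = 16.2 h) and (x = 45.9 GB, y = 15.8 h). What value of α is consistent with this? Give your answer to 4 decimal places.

α ≈ 0.1331

The Cobb–Douglas utilities coincide, so 39^α·16.2^(1−α) = 45.9^α·15.8^(1−α).
Rearrange to (39/45.9)^α = (15.8/16.2)^(1−α) and take logs: α·-0.1629035 = (1−α)·-0.0250013.
So α/(1−α) = (-0.0250013)/(-0.1629035) = 0.1534731, and α = 0.1534731/1.1534731 ≈ 0.1331.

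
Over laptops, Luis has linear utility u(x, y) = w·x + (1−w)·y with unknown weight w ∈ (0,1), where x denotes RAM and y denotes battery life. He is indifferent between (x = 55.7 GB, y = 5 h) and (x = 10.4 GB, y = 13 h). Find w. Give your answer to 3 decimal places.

Indifference: w·55.7 + (1−w)·5 = w·10.4 + (1−w)·13.
Collecting terms: w·45.3 = (1−w)·8.
The marginal rate of substitution is 8/45.3, so w = 8/(45.3+8) = 0.150.

w = 0.150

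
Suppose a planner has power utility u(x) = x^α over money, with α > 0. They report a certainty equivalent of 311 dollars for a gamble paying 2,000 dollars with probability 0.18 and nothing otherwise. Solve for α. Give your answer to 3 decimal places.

Since u(0) = 0, the lottery's EU is 0.18·2000^α.
Equating: 311^α = 0.18·2000^α, i.e. 0.1555^α = 0.18.
Take logs: α = ln 0.18 / ln(311/2000) ≈ 0.92139.

α ≈ 0.921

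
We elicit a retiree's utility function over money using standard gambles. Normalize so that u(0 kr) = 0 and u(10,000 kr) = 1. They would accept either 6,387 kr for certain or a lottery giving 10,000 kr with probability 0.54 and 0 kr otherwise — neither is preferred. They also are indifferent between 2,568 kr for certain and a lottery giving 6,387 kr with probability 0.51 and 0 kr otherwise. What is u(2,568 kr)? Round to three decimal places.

0.275

From the first indifference, u(6,387 kr) = 0.54·u(10,000 kr) + 0.46·u(0 kr) = 0.54·1 + 0.46·0 = 0.54.
Chaining: u(2,568 kr) = 0.51·0.54 + 0.49·0.00 = 0.2754.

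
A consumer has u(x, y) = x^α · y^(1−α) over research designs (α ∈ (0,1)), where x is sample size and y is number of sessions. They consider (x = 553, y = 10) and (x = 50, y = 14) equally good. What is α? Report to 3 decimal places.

The Cobb–Douglas utilities coincide, so 553^α·10^(1−α) = 50^α·14^(1−α).
(553/50)^α = (14/10)^(1−α); take logs: α·ln(553/50) = (1−α)·ln(14/10), i.e. α·2.403335 = (1−α)·0.336472.
So α/(1−α) = (0.336472)/(2.403335) = 0.140002, and α = 0.140002/1.140002 ≈ 0.123.

α ≈ 0.123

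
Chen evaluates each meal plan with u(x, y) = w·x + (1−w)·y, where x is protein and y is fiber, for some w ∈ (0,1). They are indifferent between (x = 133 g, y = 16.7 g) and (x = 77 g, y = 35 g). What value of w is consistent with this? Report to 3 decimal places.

Indifference: w·133 + (1−w)·16.7 = w·77 + (1−w)·35.
Rearranging, 56·w − 18.3·(1−w) = 0.
The marginal rate of substitution is 18.3/56, so w = 18.3/(56+18.3) = 0.246.

w = 0.246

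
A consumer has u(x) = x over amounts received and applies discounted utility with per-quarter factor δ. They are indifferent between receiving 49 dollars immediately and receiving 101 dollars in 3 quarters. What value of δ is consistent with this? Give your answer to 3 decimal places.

δ ≈ 0.786

Indifference means u(49) = δ^3 · u(101), so δ^3 = u(49)/u(101).
With u(x) = x: δ^3 = 49/101 = 0.48515.
Hence δ = (0.48515)^(1/3) = 0.78576.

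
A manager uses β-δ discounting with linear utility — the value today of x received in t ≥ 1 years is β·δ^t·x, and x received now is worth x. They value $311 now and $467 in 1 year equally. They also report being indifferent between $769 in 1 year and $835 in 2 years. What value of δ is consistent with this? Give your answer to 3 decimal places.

δ ≈ 0.921

Both payoffs in the second observation are in the future, so β drops out: δ^1·769 = δ^2·835 ⇒ δ = 769/835 = 0.92096.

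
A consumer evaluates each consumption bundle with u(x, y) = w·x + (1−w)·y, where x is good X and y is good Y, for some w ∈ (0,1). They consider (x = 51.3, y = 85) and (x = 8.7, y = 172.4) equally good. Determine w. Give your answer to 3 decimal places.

w = 0.672

Equating utilities: w·51.3 + (1−w)·85 = w·8.7 + (1−w)·172.4.
Collecting terms: w·42.6 = (1−w)·87.4.
Hence w = 87.4/(42.6+87.4) = 87.4/130 = 0.672.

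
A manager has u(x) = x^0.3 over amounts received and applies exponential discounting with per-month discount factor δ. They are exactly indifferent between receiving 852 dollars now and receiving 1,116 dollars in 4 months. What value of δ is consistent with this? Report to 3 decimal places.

Indifference means u(852) = δ^4 · u(1116), so δ^4 = u(852)/u(1116).
Since u(x) = x^0.3, δ^4 = (852/1116)^0.3 = 0.76344^0.3 = 0.92222.
So δ = 0.92222^(1/4) ≈ 0.980.

δ ≈ 0.980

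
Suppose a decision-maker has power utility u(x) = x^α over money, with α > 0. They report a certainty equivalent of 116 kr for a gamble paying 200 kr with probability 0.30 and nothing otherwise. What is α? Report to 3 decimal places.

Since u(0) = 0, the lottery's EU is 0.30·200^α.
Setting u(116) equal to that: 116^α = 0.30·200^α ⇒ (116/200)^α = 0.30.
α = ln(0.30) / ln(116/200) = -1.203973/-0.544727 ≈ 2.210.

α ≈ 2.210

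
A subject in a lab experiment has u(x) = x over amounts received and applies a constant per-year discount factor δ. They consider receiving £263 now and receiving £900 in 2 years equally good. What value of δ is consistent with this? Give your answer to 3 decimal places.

Indifference means u(263) = δ^2 · u(900), so δ^2 = u(263)/u(900).
With u(x) = x: δ^2 = 263/900 = 0.29222.
Hence δ = (0.29222)^(1/2) = 0.54058.

δ ≈ 0.541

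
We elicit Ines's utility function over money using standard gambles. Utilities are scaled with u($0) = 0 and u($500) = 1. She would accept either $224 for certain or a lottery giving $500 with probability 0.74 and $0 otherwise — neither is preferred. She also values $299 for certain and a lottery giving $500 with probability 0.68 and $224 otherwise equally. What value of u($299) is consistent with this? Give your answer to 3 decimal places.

0.917

First, u($224) = 0.74·u($500) + 0.26·u($0) = 0.74.
The second indifference gives u($299) = 0.68·u($500) + 0.32·u($224) = 0.68·1.00 + 0.32·0.74 = 0.9168.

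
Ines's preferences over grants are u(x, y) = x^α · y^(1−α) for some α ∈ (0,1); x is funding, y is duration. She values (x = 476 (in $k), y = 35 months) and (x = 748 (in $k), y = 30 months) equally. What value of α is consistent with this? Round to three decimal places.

α ≈ 0.254

The Cobb–Douglas utilities coincide, so 476^α·35^(1−α) = 748^α·30^(1−α).
(476/748)^α = (30/35)^(1−α); take logs: α·ln(476/748) = (1−α)·ln(30/35), i.e. α·-0.451985 = (1−α)·-0.154151.
Thus α·(-0.606136) = -0.154151, so α = -0.154151/-0.606136 ≈ 0.254.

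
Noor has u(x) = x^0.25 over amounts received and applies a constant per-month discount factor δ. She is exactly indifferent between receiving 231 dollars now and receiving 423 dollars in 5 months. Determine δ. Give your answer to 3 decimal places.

The payoff in 5 months is discounted by δ^5, so u(231) = δ^5·u(423) and δ^5 = u(231)/u(423).
Since u(x) = x^0.25, δ^5 = (231/423)^0.25 = 0.54610^0.25 = 0.85964.
Taking the 5th root: δ = 0.85964^(1/5) ≈ 0.970.

δ ≈ 0.970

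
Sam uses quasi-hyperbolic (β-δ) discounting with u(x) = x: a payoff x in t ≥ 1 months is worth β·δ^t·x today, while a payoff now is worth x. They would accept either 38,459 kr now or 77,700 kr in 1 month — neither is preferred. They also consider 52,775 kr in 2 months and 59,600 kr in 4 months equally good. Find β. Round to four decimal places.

The second indifference involves only future payoffs, so β cancels: β·δ^2·52775 = β·δ^4·59600, giving δ^2 = 52775/59600 = 0.88549, so δ = 0.94100.
Substituting δ into 38459 = β·δ·77700: β = 38459/(73115.930) ≈ 0.5260.

β ≈ 0.5260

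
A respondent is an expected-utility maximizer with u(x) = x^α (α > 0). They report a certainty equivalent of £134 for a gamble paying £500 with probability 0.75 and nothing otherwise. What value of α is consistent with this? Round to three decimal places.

Since u(0) = 0, the lottery's EU is 0.75·500^α.
Equating: 134^α = 0.75·500^α, i.e. 0.2680^α = 0.75.
Take logs: α = ln 0.75 / ln(134/500) ≈ 0.21848.

α ≈ 0.218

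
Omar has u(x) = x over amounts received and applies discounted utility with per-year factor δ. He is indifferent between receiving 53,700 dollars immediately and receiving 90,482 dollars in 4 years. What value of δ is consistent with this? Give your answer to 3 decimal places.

δ ≈ 0.878

The payoff in 4 years is discounted by δ^4, so u(53700) = δ^4·u(90482) and δ^4 = u(53700)/u(90482).
With u(x) = x: δ^4 = 53700/90482 = 0.59349.
Taking the 4th root: δ = 0.59349^(1/4) ≈ 0.878.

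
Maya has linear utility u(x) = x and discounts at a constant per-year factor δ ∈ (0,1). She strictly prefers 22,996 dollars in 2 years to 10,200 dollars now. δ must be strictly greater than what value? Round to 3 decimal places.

δ > 0.666

Under u(x) = x this choice says 10200 < δ^2·22996.
Hence δ^2 > 10200/22996 = 0.44356, and x ↦ x^(1/2) is increasing on (0,∞).
δ > 0.44356^(1/2) = 0.666.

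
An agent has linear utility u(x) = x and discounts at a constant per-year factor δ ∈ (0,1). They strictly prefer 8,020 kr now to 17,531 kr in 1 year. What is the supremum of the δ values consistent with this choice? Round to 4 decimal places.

δ < 0.4575

The preference means 8020 > δ·17531.
So δ < 8020/17531 = 0.45748.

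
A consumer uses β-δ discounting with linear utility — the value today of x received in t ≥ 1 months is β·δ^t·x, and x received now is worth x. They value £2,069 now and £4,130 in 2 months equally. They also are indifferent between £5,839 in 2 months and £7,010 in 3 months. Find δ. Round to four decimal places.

The second indifference involves only future payoffs, so β cancels: β·δ^2·5839 = β·δ^3·7010, giving δ = 5839/7010 = 0.83295.

δ ≈ 0.8330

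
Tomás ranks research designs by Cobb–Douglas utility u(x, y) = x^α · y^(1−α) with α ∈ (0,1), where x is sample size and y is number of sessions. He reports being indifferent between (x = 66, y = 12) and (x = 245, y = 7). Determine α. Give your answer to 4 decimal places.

Set the two utilities equal: 66^α·12^(1−α) = 245^α·7^(1−α).
(66/245)^α = (7/12)^(1−α); take logs: α·ln(66/245) = (1−α)·ln(7/12), i.e. α·-1.3116035 = (1−α)·-0.5389965.
With A = -1.3116035 and B = -0.5389965: α·A = (1−α)·B, so α = B/(A+B) = -0.5389965/-1.8506000 ≈ 0.2913.

α ≈ 0.2913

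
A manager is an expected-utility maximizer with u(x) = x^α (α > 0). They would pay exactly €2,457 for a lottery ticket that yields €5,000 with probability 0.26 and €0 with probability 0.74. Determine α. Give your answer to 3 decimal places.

EU(lottery) = 0.26·5000^α + 0.74·0 = 0.26·5000^α.
Setting u(2457) equal to that: 2457^α = 0.26·5000^α ⇒ (2457/5000)^α = 0.26.
Take logs: α = ln 0.26 / ln(2457/5000) ≈ 1.89596.

α ≈ 1.896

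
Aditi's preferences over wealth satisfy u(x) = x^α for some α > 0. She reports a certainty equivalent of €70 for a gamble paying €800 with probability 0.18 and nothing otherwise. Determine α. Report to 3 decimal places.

Since u(0) = 0, the lottery's EU is 0.18·800^α.
Setting u(70) equal to that: 70^α = 0.18·800^α ⇒ (70/800)^α = 0.18.
α = ln(0.18) / ln(70/800) = -1.714798/-2.436116 ≈ 0.704.

α ≈ 0.704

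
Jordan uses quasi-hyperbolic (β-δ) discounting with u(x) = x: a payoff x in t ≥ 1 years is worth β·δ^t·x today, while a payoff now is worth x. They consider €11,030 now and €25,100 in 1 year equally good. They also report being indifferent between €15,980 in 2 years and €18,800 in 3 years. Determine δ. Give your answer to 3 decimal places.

δ ≈ 0.850

Both payoffs in the second observation are in the future, so β drops out: δ^2·15980 = δ^3·18800 ⇒ δ = 15980/18800 = 0.85000.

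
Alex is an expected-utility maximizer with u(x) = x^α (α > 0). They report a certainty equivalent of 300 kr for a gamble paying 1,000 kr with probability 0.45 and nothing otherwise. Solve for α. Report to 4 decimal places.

EU(lottery) = 0.45·1000^α + 0.55·0 = 0.45·1000^α.
Indifference: 300^α = 0.45·1000^α, so (300/1000)^α = 0.45.
Taking logs: α·ln(300/1000) = ln(0.45), so α = -0.7985077 / -1.2039728 ≈ 0.6632.

α ≈ 0.6632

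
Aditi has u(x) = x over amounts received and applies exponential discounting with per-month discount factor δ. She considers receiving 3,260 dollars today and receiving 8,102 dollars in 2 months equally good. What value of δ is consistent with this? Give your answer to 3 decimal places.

The payoff in 2 months is discounted by δ^2, so u(3260) = δ^2·u(8102) and δ^2 = u(3260)/u(8102).
With u(x) = x: δ^2 = 3260/8102 = 0.40237.
Hence δ = (0.40237)^(1/2) = 0.63433.

δ ≈ 0.634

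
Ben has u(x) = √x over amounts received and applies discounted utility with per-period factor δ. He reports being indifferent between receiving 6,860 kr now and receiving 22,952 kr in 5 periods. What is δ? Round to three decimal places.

δ ≈ 0.886

The payoff in 5 periods is discounted by δ^5, so u(6860) = δ^5·u(22952) and δ^5 = u(6860)/u(22952).
Since u(x) = √x, δ^5 = √(6860/22952) = 0.54670.
Taking the 5th root: δ = 0.54670^(1/5) ≈ 0.886.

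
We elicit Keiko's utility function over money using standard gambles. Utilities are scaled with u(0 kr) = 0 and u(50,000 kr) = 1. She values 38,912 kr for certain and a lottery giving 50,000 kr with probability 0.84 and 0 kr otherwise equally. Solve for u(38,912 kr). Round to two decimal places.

0.84

By the standard-gamble method, u(38,912 kr) is just the indifference probability on the best outcome: 0.84.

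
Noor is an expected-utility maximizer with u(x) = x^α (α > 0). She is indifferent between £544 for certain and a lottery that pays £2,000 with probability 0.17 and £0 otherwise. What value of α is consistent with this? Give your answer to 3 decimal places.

Since u(0) = 0, the lottery's EU is 0.17·2000^α.
Equating: 544^α = 0.17·2000^α, i.e. 0.2720^α = 0.17.
Taking logs: α·ln(544/2000) = ln(0.17), so α = -1.771957 / -1.301953 ≈ 1.361.

α ≈ 1.361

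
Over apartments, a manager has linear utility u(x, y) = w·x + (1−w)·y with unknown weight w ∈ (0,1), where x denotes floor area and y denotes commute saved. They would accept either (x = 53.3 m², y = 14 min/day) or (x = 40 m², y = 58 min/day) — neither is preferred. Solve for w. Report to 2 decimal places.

Indifference: w·53.3 + (1−w)·14 = w·40 + (1−w)·58.
Rearranging, 13.3·w − 44·(1−w) = 0.
Hence w = 44/(13.3+44) = 44/57.3 = 0.77.

w = 0.77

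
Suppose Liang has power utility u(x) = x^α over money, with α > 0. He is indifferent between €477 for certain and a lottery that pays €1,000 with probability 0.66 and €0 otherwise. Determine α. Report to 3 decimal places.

α ≈ 0.561

Since u(0) = 0, the lottery's EU is 0.66·1000^α.
Equating: 477^α = 0.66·1000^α, i.e. 0.4770^α = 0.66.
α = ln(0.66) / ln(477/1000) = -0.415515/-0.740239 ≈ 0.561.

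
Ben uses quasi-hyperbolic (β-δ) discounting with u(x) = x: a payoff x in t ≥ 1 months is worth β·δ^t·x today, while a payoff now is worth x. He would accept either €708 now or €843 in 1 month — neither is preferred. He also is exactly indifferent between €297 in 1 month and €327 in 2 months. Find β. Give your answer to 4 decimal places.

Both payoffs in the second observation are in the future, so β drops out: δ^1·297 = δ^2·327 ⇒ δ = 297/327 = 0.90826.
Substituting δ into 708 = β·δ·843: β = 708/(765.661) ≈ 0.9247.

β ≈ 0.9247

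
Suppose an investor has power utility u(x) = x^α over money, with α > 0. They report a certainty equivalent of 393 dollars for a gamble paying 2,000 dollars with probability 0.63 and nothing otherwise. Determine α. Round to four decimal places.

The lottery's expected utility is 0.63·u(2000) + 0.37·u(0) = 0.63·2000^α (since u(0) = 0 for α > 0).
Equating: 393^α = 0.63·2000^α, i.e. 0.1965^α = 0.63.
Take logs: α = ln 0.63 / ln(393/2000) ≈ 0.283964.

α ≈ 0.2840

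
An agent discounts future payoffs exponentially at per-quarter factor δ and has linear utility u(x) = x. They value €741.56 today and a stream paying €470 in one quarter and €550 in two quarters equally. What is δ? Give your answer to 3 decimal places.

δ ≈ 0.810

The stream is worth 470δ + 550δ² today, so 470δ + 550δ² = 741.56.
Rearranged: 550δ² + 470δ − 741.56 = 0.
By the quadratic formula (taking the positive root), δ = (−470 + √1852332.00) / 1100 ≈ 0.810.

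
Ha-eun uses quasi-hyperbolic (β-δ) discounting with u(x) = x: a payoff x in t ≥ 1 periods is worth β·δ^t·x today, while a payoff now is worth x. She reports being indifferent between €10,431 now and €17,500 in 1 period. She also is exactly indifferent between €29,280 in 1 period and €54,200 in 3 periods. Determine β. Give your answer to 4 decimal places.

From the later pair, β·δ^1·29280 = β·δ^3·54200; dividing through, δ^2 = 29280/54200 = 0.54022, so δ = 0.73500.
Substituting δ into 10431 = β·δ·17500: β = 10431/(12862.457) ≈ 0.8110.

β ≈ 0.8110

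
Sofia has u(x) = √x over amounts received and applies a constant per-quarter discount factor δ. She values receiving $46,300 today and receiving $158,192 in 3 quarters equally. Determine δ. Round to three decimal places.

Indifference means u(46300) = δ^3 · u(158192), so δ^3 = u(46300)/u(158192).
With u(x) = √x: δ^3 = √46300/√158192 = √(46300/158192) = 0.54100.
Taking the cube root: δ = 0.54100^(1/3) ≈ 0.815.

δ ≈ 0.815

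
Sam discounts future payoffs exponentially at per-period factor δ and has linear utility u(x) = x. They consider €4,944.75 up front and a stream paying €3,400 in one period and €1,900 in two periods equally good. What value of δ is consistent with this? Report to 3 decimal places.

δ ≈ 0.950

Present value of the stream is 3400·δ + 1900·δ². Indifference gives 3400δ + 1900δ² = 4944.75.
Rearranged: 1900δ² + 3400δ − 4944.75 = 0.
The positive root is δ = [−3400 + √(3400² + 4·1900·4944.75)] / (2·1900) = (−3400 + 7010.000)/3800 ≈ 0.950.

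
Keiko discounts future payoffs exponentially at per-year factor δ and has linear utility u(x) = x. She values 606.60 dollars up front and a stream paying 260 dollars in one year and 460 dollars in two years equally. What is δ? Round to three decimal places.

The stream is worth 260δ + 460δ² today, so 260δ + 460δ² = 606.60.
So 460δ² + 260δ − 606.60 = 0.
δ = (−260 + √(260² + 4·460·606.60)) / (2·460) = (−260 + √1183744.00) / 920 ≈ 0.900.

δ ≈ 0.900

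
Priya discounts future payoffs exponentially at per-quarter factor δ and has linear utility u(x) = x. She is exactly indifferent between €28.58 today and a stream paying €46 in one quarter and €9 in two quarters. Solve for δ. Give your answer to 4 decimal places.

Present value of the stream is 46·δ + 9·δ². Indifference gives 46δ + 9δ² = 28.58.
That is, 9δ² + 46δ − 28.58 = 0, a quadratic in δ.
δ = (−46 + √(46² + 4·9·28.58)) / (2·9) = (−46 + √3144.88) / 18 ≈ 0.5600.

δ ≈ 0.5600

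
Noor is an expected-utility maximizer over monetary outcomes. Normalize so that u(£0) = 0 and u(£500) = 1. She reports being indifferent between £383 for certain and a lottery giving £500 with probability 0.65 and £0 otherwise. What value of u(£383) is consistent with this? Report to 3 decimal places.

0.650

By the standard-gamble method, u(£383) is just the indifference probability on the best outcome: 0.65.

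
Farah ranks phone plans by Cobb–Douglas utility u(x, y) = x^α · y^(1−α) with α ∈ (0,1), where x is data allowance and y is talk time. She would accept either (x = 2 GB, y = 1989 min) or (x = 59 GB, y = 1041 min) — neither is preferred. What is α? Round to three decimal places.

Set the two utilities equal: 2^α·1989^(1−α) = 59^α·1041^(1−α).
(2/59)^α = (1041/1989)^(1−α); take logs: α·ln(2/59) = (1−α)·ln(1041/1989), i.e. α·-3.384390 = (1−α)·-0.647450.
With A = -3.384390 and B = -0.647450: α·A = (1−α)·B, so α = B/(A+B) = -0.647450/-4.031840 ≈ 0.161.

α ≈ 0.161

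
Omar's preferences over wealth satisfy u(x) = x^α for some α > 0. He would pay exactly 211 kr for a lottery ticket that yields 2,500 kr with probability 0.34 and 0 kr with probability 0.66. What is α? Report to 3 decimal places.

α ≈ 0.436

Since u(0) = 0, the lottery's EU is 0.34·2500^α.
Equating: 211^α = 0.34·2500^α, i.e. 0.0844^α = 0.34.
Taking logs: α·ln(211/2500) = ln(0.34), so α = -1.078810 / -2.472188 ≈ 0.436.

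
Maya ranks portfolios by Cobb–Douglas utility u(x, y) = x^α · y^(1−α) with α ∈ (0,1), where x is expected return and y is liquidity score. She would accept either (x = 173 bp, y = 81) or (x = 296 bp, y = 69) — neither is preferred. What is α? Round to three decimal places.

The Cobb–Douglas utilities coincide, so 173^α·81^(1−α) = 296^α·69^(1−α).
Rearrange to (173/296)^α = (69/81)^(1−α) and take logs: α·-0.537068 = (1−α)·-0.160343.
Thus α·(-0.697411) = -0.160343, so α = -0.160343/-0.697411 ≈ 0.230.

α ≈ 0.230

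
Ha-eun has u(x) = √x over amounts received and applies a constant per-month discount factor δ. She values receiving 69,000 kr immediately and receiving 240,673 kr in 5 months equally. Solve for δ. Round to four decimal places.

δ ≈ 0.8826

Indifference means u(69000) = δ^5 · u(240673), so δ^5 = u(69000)/u(240673).
With u(x) = √x: δ^5 = √69000/√240673 = √(69000/240673) = 0.53544.
So δ = 0.53544^(1/5) ≈ 0.8826.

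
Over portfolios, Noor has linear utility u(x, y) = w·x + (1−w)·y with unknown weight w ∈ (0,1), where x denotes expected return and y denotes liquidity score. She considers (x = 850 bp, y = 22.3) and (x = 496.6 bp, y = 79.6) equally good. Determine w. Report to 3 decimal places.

u(850,22.3) = u(496.6,79.6) means w·850 + (1−w)·22.3 = w·496.6 + (1−w)·79.6.
Collecting terms: w·353.4 = (1−w)·57.3.
So w/(1−w) = 57.3/353.4 = 0.1621, giving w = 57.3/(353.4+57.3) = 0.140.

w = 0.140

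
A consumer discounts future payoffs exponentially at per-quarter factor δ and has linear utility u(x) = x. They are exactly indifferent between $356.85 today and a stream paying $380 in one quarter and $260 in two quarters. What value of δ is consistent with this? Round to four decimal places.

The stream is worth 380δ + 260δ² today, so 380δ + 260δ² = 356.85.
That is, 260δ² + 380δ − 356.85 = 0, a quadratic in δ.
δ = (−380 + √(380² + 4·260·356.85)) / (2·260) = (−380 + √515524.00) / 520 ≈ 0.6500.

δ ≈ 0.6500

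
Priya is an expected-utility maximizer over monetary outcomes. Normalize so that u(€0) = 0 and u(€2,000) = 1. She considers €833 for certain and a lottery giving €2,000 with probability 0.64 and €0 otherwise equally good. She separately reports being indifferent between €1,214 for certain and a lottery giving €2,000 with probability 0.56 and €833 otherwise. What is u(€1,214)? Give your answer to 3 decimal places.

First, u(€833) = 0.64·u(€2,000) + 0.36·u(€0) = 0.64.
Then u(€1,214) = 0.56·u(€2,000) + 0.44·u(€833) = 0.56·1.00 + 0.44·0.64 = 0.8416.

0.842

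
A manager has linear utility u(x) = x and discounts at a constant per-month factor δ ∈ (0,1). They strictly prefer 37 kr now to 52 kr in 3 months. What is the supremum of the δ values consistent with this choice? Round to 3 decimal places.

δ < 0.893

The preference means 37 > δ^3·52.
Hence δ^3 < 37/52 = 0.71154, and x ↦ x^(1/3) is increasing on (0,∞).
δ < 0.71154^(1/3) = 0.893.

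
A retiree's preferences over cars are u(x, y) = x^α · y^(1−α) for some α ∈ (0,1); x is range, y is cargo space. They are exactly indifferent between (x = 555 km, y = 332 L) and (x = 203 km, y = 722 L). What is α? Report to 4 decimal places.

The Cobb–Douglas utilities coincide, so 555^α·332^(1−α) = 203^α·722^(1−α).
(555/203)^α = (722/332)^(1−α); take logs: α·ln(555/203) = (1−α)·ln(722/332), i.e. α·1.0057621 = (1−α)·0.7768902.
So α/(1−α) = (0.7768902)/(1.0057621) = 0.7724393, and α = 0.7724393/1.7724393 ≈ 0.4358.

α ≈ 0.4358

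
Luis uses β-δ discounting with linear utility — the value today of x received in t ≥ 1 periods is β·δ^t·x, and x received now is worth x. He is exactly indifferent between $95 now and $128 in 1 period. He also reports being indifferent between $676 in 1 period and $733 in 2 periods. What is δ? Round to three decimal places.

δ ≈ 0.922

Both payoffs in the second observation are in the future, so β drops out: δ^1·676 = δ^2·733 ⇒ δ = 676/733 = 0.92224.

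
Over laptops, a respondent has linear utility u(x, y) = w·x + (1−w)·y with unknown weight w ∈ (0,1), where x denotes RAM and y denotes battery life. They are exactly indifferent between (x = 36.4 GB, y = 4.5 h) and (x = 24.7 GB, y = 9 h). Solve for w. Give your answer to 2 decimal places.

Equating utilities: w·36.4 + (1−w)·4.5 = w·24.7 + (1−w)·9.
w·(36.4−24.7) = (1−w)·(9−4.5), i.e. w·11.7 = (1−w)·4.5.
The marginal rate of substitution is 4.5/11.7, so w = 4.5/(11.7+4.5) = 0.28.

w = 0.28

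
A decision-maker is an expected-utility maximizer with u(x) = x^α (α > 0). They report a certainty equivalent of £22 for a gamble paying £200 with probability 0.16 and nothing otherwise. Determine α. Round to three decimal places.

α ≈ 0.830

Since u(0) = 0, the lottery's EU is 0.16·200^α.
Equating: 22^α = 0.16·200^α, i.e. 0.1100^α = 0.16.
α = ln(0.16) / ln(22/200) = -1.832581/-2.207275 ≈ 0.830.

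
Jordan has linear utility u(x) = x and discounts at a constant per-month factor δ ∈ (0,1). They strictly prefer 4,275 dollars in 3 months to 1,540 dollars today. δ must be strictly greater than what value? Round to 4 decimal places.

The preference means 1540 < δ^3·4275.
Hence δ^3 > 1540/4275 = 0.36023, and x ↦ x^(1/3) is increasing on (0,∞).
δ > (1540/4275)^(1/3) ≈ 0.7115.

δ > 0.7115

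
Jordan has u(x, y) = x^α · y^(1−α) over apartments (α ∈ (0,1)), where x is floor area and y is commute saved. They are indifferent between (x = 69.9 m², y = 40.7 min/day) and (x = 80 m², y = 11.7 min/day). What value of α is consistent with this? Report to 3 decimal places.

The Cobb–Douglas utilities coincide, so 69.9^α·40.7^(1−α) = 80^α·11.7^(1−α).
Taking logs: α·ln 69.9 + (1−α)·ln 40.7 = α·ln 80 + (1−α)·ln 11.7, i.e. α·-0.134961 = (1−α)·-1.246639.
So α/(1−α) = (-1.246639)/(-0.134961) = 9.237031, and α = 9.237031/10.237031 ≈ 0.902.

α ≈ 0.902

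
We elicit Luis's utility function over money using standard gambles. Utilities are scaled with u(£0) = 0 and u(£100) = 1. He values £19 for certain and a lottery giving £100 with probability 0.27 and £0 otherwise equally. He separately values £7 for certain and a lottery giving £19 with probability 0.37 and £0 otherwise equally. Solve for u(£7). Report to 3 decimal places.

The first gamble pins u(£19): it must equal 0.27·1 + 0.73·0 = 0.27.
Chaining: u(£7) = 0.37·0.27 + 0.63·0.00 = 0.0999.

0.100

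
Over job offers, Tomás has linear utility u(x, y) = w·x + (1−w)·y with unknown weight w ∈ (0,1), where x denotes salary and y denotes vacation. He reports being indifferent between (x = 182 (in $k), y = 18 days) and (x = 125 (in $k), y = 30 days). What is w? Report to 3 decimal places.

u(182,18) = u(125,30) means w·182 + (1−w)·18 = w·125 + (1−w)·30.
Collecting terms: w·57 = (1−w)·12.
Hence w = 12/(57+12) = 12/69 = 0.174.

w = 0.174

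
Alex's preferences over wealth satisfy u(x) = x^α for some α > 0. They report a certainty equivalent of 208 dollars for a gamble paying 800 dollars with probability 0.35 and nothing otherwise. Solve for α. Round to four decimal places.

α ≈ 0.7793

Since u(0) = 0, the lottery's EU is 0.35·800^α.
Setting u(208) equal to that: 208^α = 0.35·800^α ⇒ (208/800)^α = 0.35.
Taking logs: α·ln(208/800) = ln(0.35), so α = -1.0498221 / -1.3470736 ≈ 0.7793.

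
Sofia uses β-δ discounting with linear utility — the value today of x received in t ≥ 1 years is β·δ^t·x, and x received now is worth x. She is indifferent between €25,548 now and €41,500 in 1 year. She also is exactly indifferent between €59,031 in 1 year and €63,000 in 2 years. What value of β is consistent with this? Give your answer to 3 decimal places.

β ≈ 0.657

The second indifference involves only future payoffs, so β cancels: β·δ^1·59031 = β·δ^2·63000, giving δ = 59031/63000 = 0.93700.
Substituting δ into 25548 = β·δ·41500: β = 25548/(38885.500) ≈ 0.657.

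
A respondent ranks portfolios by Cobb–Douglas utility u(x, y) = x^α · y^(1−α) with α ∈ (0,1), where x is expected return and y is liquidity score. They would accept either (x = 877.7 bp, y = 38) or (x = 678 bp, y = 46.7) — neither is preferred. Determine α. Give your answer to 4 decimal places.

α ≈ 0.4440

Set the two utilities equal: 877.7^α·38^(1−α) = 678^α·46.7^(1−α).
Taking logs: α·ln 877.7 + (1−α)·ln 38 = α·ln 678 + (1−α)·ln 46.7, i.e. α·0.2581576 = (1−α)·0.2061580.
Thus α·(0.4643156) = 0.2061580, so α = 0.2061580/0.4643156 ≈ 0.4440.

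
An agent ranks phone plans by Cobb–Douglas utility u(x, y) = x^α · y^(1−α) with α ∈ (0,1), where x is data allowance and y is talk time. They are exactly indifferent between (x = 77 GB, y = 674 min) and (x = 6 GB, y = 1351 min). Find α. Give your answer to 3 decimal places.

The Cobb–Douglas utilities coincide, so 77^α·674^(1−α) = 6^α·1351^(1−α).
(77/6)^α = (1351/674)^(1−α); take logs: α·ln(77/6) = (1−α)·ln(1351/674), i.e. α·2.552046 = (1−α)·0.695370.
So α/(1−α) = (0.695370)/(2.552046) = 0.272475, and α = 0.272475/1.272475 ≈ 0.214.

α ≈ 0.214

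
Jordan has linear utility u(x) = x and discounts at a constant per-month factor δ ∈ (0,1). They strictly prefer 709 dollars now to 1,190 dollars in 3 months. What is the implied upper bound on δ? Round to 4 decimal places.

The preference means 709 > δ^3·1190.
Hence δ^3 < 709/1190 = 0.59580, and x ↦ x^(1/3) is increasing on (0,∞).
δ < 0.59580^(1/3) = 0.8415.

δ < 0.8415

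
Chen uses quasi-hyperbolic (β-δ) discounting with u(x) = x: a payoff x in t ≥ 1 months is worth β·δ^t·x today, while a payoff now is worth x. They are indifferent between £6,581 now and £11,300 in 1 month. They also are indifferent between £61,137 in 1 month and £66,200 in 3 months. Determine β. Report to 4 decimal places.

β ≈ 0.6060

Both payoffs in the second observation are in the future, so β drops out: δ^1·61137 = δ^3·66200 ⇒ δ^2 = 61137/66200 = 0.92352, so δ = 0.96100.
Substituting δ into 6581 = β·δ·11300: β = 6581/(10859.292) ≈ 0.6060.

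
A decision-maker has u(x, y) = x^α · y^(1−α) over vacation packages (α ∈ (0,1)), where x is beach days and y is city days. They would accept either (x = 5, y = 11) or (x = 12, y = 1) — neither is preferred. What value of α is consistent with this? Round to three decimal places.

Indifference: 5^α · 11^(1−α) = 12^α · 1^(1−α).
(5/12)^α = (1/11)^(1−α); take logs: α·ln(5/12) = (1−α)·ln(1/11), i.e. α·-0.875469 = (1−α)·-2.397895.
Thus α·(-3.273364) = -2.397895, so α = -2.397895/-3.273364 ≈ 0.733.

α ≈ 0.733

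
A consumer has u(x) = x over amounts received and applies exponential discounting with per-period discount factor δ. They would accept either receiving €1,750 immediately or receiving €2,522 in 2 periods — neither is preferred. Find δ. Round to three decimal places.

Equating discounted utilities: u(1750) = δ^2·u(2522) ⇒ δ^2 = u(1750)/u(2522).
With u(x) = x: δ^2 = 1750/2522 = 0.69389.
Taking the square root: δ = 0.69389^(1/2) ≈ 0.833.

δ ≈ 0.833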